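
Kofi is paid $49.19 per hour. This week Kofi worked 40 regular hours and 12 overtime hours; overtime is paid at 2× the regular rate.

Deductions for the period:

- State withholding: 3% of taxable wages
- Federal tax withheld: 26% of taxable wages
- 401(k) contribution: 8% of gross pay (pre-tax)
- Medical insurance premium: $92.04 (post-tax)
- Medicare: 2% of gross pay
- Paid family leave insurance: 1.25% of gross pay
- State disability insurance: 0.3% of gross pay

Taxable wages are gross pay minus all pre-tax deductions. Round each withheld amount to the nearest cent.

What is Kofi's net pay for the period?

$1,852.59

Regular pay: 40 × $49.19 = $1,967.60
Overtime pay: 12 × $49.19 × 2 = $1,180.56
Gross pay = $1,967.60 + $1,180.56 = $3,148.16
401(k) contribution: $3,148.16 × 0.08 = $251.85
Taxable wages = $3,148.16 − $251.85 = $2,896.31
Federal tax withheld: $2,896.31 × 0.26 = $753.04
State withholding: $2,896.31 × 0.03 = $86.89
Paid family leave insurance: $3,148.16 × 0.0125 = $39.35
Medicare: $3,148.16 × 0.02 = $62.96
State disability insurance: $3,148.16 × 0.003 = $9.44
Medical insurance premium: $92.04
Total deductions = $251.85 + $753.04 + $86.89 + $39.35 + $62.96 + $9.44 + $92.04 = $1,295.57
Net pay = $3,148.16 − $1,295.57 = $1,852.59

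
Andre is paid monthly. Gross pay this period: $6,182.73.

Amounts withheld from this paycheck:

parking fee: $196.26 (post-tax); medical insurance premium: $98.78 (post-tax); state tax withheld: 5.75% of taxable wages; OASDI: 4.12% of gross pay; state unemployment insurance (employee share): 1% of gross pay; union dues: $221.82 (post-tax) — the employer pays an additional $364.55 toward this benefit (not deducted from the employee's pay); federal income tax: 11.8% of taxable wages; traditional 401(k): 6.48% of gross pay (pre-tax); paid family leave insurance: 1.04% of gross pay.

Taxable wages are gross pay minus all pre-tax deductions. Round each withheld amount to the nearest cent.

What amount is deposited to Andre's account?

$3,869.61

Traditional 401(k): $6,182.73 × 0.0648 = $400.64
Taxable wages = $6,182.73 − $400.64 = $5,782.09
State tax withheld: $5,782.09 × 0.0575 = $332.47
Federal income tax: $5,782.09 × 0.118 = $682.29
Paid family leave insurance: $6,182.73 × 0.0104 = $64.30
OASDI: $6,182.73 × 0.0412 = $254.73
State unemployment insurance (employee share): $6,182.73 × 0.01 = $61.83
Parking fee: $196.26
Union dues: $221.82
Medical insurance premium: $98.78
(Employer's $364.55 toward union dues is not withheld from the employee.)
Total deductions = $400.64 + $332.47 + $682.29 + $64.30 + $254.73 + $61.83 + $196.26 + $221.82 + $98.78 = $2,313.12
Net pay = $6,182.73 − $2,313.12 = $3,869.61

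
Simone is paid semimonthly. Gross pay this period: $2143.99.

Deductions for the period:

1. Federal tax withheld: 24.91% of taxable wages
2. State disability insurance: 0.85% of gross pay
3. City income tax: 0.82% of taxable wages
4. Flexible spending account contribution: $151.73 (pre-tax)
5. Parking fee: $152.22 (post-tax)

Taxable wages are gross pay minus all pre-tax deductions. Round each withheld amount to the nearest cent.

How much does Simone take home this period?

$1309.21

Flexible spending account contribution: $151.73
Taxable wages = $2143.99 − $151.73 = $1992.26
City income tax: $1992.26 × 0.0082 = $16.34
Federal tax withheld: $1992.26 × 0.2491 = $496.27
State disability insurance: $2143.99 × 0.0085 = $18.22
Parking fee: $152.22
Total deductions = $151.73 + $16.34 + $496.27 + $18.22 + $152.22 = $834.78
Net pay = $2143.99 − $834.78 = $1309.21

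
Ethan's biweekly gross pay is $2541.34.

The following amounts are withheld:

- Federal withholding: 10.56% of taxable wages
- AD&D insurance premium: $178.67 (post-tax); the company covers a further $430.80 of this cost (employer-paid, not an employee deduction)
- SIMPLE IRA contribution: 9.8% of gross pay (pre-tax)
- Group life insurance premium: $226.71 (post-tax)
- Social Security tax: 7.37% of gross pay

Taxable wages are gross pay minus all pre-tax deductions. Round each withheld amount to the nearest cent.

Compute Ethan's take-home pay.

SIMPLE IRA contribution: $2541.34 × 0.098 = $249.05
Taxable wages = $2541.34 − $249.05 = $2292.29
Federal withholding: $2292.29 × 0.1056 = $242.07
Social Security tax: $2541.34 × 0.0737 = $187.30
AD&D insurance premium: $178.67
Group life insurance premium: $226.71
(Employer's $430.80 toward AD&D insurance premium is not withheld from the employee.)
Total deductions = $249.05 + $242.07 + $187.30 + $178.67 + $226.71 = $1083.80
Net pay = $2541.34 − $1083.80 = $1457.54

$1457.54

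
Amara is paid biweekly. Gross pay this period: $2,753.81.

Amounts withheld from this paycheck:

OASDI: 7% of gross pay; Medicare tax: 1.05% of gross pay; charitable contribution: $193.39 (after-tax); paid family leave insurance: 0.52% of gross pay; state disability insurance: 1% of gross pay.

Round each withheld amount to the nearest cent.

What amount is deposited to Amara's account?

$2,296.87

Medicare tax: $2,753.81 × 0.0105 = $28.92
State disability insurance: $2,753.81 × 0.01 = $27.54
OASDI: $2,753.81 × 0.07 = $192.77
Paid family leave insurance: $2,753.81 × 0.0052 = $14.32
Charitable contribution: $193.39
Total deductions = $28.92 + $27.54 + $192.77 + $14.32 + $193.39 = $456.94
Net pay = $2,753.81 − $456.94 = $2,296.87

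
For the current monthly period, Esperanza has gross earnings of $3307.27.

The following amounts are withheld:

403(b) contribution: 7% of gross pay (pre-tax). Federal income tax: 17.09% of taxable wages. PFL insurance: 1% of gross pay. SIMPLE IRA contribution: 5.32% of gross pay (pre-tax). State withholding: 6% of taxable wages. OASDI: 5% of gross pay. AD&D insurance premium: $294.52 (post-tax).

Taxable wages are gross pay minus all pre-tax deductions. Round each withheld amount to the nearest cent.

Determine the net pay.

$1737.29

403(b) contribution: $3307.27 × 0.07 = $231.51
SIMPLE IRA contribution: $3307.27 × 0.0532 = $175.95
Pre-tax total = $231.51 + $175.95 = $407.46
Taxable wages = $3307.27 − $407.46 = $2899.81
State withholding: $2899.81 × 0.06 = $173.99
Federal income tax: $2899.81 × 0.1709 = $495.58
PFL insurance: $3307.27 × 0.01 = $33.07
OASDI: $3307.27 × 0.05 = $165.36
AD&D insurance premium: $294.52
Total deductions = $231.51 + $175.95 + $173.99 + $495.58 + $33.07 + $165.36 + $294.52 = $1569.98
Net pay = $3307.27 − $1569.98 = $1737.29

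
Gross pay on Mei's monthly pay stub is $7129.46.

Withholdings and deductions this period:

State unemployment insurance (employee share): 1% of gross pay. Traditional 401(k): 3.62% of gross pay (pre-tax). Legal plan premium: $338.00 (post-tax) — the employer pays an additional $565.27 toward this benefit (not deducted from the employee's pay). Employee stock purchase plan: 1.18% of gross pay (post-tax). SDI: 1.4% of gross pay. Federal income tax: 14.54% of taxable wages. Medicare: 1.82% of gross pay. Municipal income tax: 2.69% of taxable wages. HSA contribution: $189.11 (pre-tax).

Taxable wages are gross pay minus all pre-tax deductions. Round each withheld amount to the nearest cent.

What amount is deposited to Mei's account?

$4807.92

HSA contribution: $189.11
Traditional 401(k): $7129.46 × 0.0362 = $258.09
Pre-tax total = $189.11 + $258.09 = $447.20
Taxable wages = $7129.46 − $447.20 = $6682.26
Municipal income tax: $6682.26 × 0.0269 = $179.75
Federal income tax: $6682.26 × 0.1454 = $971.60
Medicare: $7129.46 × 0.0182 = $129.76
SDI: $7129.46 × 0.014 = $99.81
State unemployment insurance (employee share): $7129.46 × 0.01 = $71.29
Employee stock purchase plan: $7129.46 × 0.0118 = $84.13
Legal plan premium: $338.00
(Employer's $565.27 toward legal plan premium is not withheld from the employee.)
Total deductions = $189.11 + $258.09 + $179.75 + $971.60 + $129.76 + $99.81 + $71.29 + $84.13 + $338.00 = $2321.54
Net pay = $7129.46 − $2321.54 = $4807.92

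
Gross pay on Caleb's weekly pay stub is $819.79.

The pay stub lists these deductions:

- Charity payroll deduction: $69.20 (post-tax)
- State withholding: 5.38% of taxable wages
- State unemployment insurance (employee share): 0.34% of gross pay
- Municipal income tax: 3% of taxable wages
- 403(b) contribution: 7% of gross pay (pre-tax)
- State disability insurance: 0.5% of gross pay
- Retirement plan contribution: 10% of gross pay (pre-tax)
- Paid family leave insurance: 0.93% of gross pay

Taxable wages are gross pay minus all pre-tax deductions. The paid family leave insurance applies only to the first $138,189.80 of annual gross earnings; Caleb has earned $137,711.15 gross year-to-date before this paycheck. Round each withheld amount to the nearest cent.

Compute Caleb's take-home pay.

Retirement plan contribution: $819.79 × 0.1 = $81.98
403(b) contribution: $819.79 × 0.07 = $57.39
Pre-tax total = $81.98 + $57.39 = $139.37
Taxable wages = $819.79 − $139.37 = $680.42
Municipal income tax: $680.42 × 0.03 = $20.41
State withholding: $680.42 × 0.0538 = $36.61
State disability insurance: $819.79 × 0.005 = $4.10
Paid family leave insurance: only $138,189.80 − $137,711.15 = $478.65 of this check is subject → $478.65 × 0.0093 = $4.45
State unemployment insurance (employee share): $819.79 × 0.0034 = $2.79
Charity payroll deduction: $69.20
Total deductions = $81.98 + $57.39 + $20.41 + $36.61 + $4.10 + $4.45 + $2.79 + $69.20 = $276.93
Net pay = $819.79 − $276.93 = $542.86

$542.86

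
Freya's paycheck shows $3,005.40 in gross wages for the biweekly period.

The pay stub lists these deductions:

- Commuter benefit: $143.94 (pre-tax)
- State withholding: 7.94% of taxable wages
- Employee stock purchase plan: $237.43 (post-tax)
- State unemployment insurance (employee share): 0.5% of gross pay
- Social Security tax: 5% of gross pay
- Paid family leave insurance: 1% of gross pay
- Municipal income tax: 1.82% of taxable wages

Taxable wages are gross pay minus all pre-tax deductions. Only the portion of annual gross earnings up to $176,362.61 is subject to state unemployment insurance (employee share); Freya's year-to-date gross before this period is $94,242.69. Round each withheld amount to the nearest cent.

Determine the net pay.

Commuter benefit: $143.94
Taxable wages = $3,005.40 − $143.94 = $2,861.46
Municipal income tax: $2,861.46 × 0.0182 = $52.08
State withholding: $2,861.46 × 0.0794 = $227.20
State unemployment insurance (employee share): cap not yet reached, full $3,005.40 is subject → $3,005.40 × 0.005 = $15.03
Paid family leave insurance: $3,005.40 × 0.01 = $30.05
Social Security tax: $3,005.40 × 0.05 = $150.27
Employee stock purchase plan: $237.43
Total deductions = $143.94 + $52.08 + $227.20 + $15.03 + $30.05 + $150.27 + $237.43 = $856.00
Net pay = $3,005.40 − $856.00 = $2,149.40

$2,149.40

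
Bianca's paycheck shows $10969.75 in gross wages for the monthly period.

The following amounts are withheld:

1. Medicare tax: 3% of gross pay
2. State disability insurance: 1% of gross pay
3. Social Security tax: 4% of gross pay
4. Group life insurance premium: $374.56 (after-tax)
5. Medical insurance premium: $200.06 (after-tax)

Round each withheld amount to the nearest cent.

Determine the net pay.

$9517.55

Medicare tax: $10969.75 × 0.03 = $329.09
State disability insurance: $10969.75 × 0.01 = $109.70
Social Security tax: $10969.75 × 0.04 = $438.79
Medical insurance premium: $200.06
Group life insurance premium: $374.56
Total deductions = $329.09 + $109.70 + $438.79 + $200.06 + $374.56 = $1452.20
Net pay = $10969.75 − $1452.20 = $9517.55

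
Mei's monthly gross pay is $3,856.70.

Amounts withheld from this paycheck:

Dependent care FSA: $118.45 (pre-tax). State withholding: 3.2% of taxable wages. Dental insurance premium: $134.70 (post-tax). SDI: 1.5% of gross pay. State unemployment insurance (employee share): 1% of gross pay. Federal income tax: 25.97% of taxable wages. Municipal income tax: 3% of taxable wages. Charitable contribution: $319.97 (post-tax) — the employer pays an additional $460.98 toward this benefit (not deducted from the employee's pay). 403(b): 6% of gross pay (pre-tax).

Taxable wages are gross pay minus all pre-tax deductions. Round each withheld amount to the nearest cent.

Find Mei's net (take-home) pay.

Dependent care FSA: $118.45
403(b): $3,856.70 × 0.06 = $231.40
Pre-tax total = $118.45 + $231.40 = $349.85
Taxable wages = $3,856.70 − $349.85 = $3,506.85
Federal income tax: $3,506.85 × 0.2597 = $910.73
State withholding: $3,506.85 × 0.032 = $112.22
Municipal income tax: $3,506.85 × 0.03 = $105.21
State unemployment insurance (employee share): $3,856.70 × 0.01 = $38.57
SDI: $3,856.70 × 0.015 = $57.85
Charitable contribution: $319.97
Dental insurance premium: $134.70
(Employer's $460.98 toward charitable contribution is not withheld from the employee.)
Total deductions = $118.45 + $231.40 + $910.73 + $112.22 + $105.21 + $38.57 + $57.85 + $319.97 + $134.70 = $2,029.10
Net pay = $3,856.70 − $2,029.10 = $1,827.60

$1,827.60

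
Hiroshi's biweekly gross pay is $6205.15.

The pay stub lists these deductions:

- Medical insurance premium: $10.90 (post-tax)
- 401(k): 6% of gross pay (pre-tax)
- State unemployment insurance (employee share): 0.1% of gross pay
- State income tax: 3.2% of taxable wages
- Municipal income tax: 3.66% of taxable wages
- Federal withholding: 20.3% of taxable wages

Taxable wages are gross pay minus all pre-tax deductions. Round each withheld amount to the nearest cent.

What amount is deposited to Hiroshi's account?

$4231.53

401(k): $6205.15 × 0.06 = $372.31
Taxable wages = $6205.15 − $372.31 = $5832.84
Municipal income tax: $5832.84 × 0.0366 = $213.48
Federal withholding: $5832.84 × 0.203 = $1184.07
State income tax: $5832.84 × 0.032 = $186.65
State unemployment insurance (employee share): $6205.15 × 0.001 = $6.21
Medical insurance premium: $10.90
Total deductions = $372.31 + $213.48 + $1184.07 + $186.65 + $6.21 + $10.90 = $1973.62
Net pay = $6205.15 − $1973.62 = $4231.53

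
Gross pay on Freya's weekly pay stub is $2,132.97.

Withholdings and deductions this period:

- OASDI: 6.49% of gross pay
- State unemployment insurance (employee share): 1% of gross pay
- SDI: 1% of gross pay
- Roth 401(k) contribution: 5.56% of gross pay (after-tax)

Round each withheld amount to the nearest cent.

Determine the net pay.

SDI: $2,132.97 × 0.01 = $21.33
OASDI: $2,132.97 × 0.0649 = $138.43
State unemployment insurance (employee share): $2,132.97 × 0.01 = $21.33
Roth 401(k) contribution: $2,132.97 × 0.0556 = $118.59
Total deductions = $21.33 + $138.43 + $21.33 + $118.59 = $299.68
Net pay = $2,132.97 − $299.68 = $1,833.29

$1,833.29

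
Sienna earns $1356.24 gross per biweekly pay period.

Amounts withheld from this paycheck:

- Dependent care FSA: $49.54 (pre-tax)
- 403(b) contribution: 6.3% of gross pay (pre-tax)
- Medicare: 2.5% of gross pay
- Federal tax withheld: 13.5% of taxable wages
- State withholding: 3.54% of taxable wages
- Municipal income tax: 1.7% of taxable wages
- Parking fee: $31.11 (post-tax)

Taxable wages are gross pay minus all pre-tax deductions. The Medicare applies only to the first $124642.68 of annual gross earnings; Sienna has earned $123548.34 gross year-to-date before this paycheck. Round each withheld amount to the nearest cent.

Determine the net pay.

Dependent care FSA: $49.54
403(b) contribution: $1356.24 × 0.063 = $85.44
Pre-tax total = $49.54 + $85.44 = $134.98
Taxable wages = $1356.24 − $134.98 = $1221.26
State withholding: $1221.26 × 0.0354 = $43.23
Federal tax withheld: $1221.26 × 0.135 = $164.87
Municipal income tax: $1221.26 × 0.017 = $20.76
Medicare: only $124642.68 − $123548.34 = $1094.34 of this check is subject → $1094.34 × 0.025 = $27.36
Parking fee: $31.11
Total deductions = $49.54 + $85.44 + $43.23 + $164.87 + $20.76 + $27.36 + $31.11 = $422.31
Net pay = $1356.24 − $422.31 = $933.93

$933.93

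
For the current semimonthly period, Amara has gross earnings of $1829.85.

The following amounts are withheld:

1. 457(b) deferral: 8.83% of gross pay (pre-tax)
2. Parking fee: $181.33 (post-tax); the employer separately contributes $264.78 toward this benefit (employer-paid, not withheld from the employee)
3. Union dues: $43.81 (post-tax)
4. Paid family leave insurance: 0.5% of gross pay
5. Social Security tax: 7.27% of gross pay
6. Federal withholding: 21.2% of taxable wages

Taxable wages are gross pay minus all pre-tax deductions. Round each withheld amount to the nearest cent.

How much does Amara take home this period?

457(b) deferral: $1829.85 × 0.0883 = $161.58
Taxable wages = $1829.85 − $161.58 = $1668.27
Federal withholding: $1668.27 × 0.212 = $353.67
Social Security tax: $1829.85 × 0.0727 = $133.03
Paid family leave insurance: $1829.85 × 0.005 = $9.15
Union dues: $43.81
Parking fee: $181.33
(Employer's $264.78 toward parking fee is not withheld from the employee.)
Total deductions = $161.58 + $353.67 + $133.03 + $9.15 + $43.81 + $181.33 = $882.57
Net pay = $1829.85 − $882.57 = $947.28

$947.28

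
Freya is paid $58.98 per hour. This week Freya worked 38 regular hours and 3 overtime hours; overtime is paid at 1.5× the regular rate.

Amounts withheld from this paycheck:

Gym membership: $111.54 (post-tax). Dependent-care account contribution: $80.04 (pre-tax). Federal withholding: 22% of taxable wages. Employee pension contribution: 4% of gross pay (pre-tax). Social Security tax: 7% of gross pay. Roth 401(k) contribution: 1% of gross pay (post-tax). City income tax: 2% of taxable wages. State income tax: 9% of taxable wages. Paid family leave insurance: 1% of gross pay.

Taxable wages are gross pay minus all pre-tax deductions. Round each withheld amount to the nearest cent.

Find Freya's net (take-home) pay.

Regular pay: 38 × $58.98 = $2,241.24
Overtime pay: 3 × $58.98 × 1.5 = $265.41
Gross pay = $2,241.24 + $265.41 = $2,506.65
Employee pension contribution: $2,506.65 × 0.04 = $100.27
Dependent-care account contribution: $80.04
Pre-tax total = $100.27 + $80.04 = $180.31
Taxable wages = $2,506.65 − $180.31 = $2,326.34
City income tax: $2,326.34 × 0.02 = $46.53
Federal withholding: $2,326.34 × 0.22 = $511.79
State income tax: $2,326.34 × 0.09 = $209.37
Paid family leave insurance: $2,506.65 × 0.01 = $25.07
Social Security tax: $2,506.65 × 0.07 = $175.47
Roth 401(k) contribution: $2,506.65 × 0.01 = $25.07
Gym membership: $111.54
Total deductions = $100.27 + $80.04 + $46.53 + $511.79 + $209.37 + $25.07 + $175.47 + $25.07 + $111.54 = $1,285.15
Net pay = $2,506.65 − $1,285.15 = $1,221.50

$1,221.50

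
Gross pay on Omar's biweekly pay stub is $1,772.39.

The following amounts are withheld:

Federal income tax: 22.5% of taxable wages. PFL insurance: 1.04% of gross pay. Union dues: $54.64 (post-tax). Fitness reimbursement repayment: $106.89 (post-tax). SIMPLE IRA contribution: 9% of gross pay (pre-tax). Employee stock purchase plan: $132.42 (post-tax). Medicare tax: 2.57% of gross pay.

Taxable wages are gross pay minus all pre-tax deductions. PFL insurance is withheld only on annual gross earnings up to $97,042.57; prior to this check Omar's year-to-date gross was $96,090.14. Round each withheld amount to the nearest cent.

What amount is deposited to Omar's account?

SIMPLE IRA contribution: $1,772.39 × 0.09 = $159.52
Taxable wages = $1,772.39 − $159.52 = $1,612.87
Federal income tax: $1,612.87 × 0.225 = $362.90
Medicare tax: $1,772.39 × 0.0257 = $45.55
PFL insurance: only $97,042.57 − $96,090.14 = $952.43 of this check is subject → $952.43 × 0.0104 = $9.91
Fitness reimbursement repayment: $106.89
Union dues: $54.64
Employee stock purchase plan: $132.42
Total deductions = $159.52 + $362.90 + $45.55 + $9.91 + $106.89 + $54.64 + $132.42 = $871.83
Net pay = $1,772.39 − $871.83 = $900.56

$900.56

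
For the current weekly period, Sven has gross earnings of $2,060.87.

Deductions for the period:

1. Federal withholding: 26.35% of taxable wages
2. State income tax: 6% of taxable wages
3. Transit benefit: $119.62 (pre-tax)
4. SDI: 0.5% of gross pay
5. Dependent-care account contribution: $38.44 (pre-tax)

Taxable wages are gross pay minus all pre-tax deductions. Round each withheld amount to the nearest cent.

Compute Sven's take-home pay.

$1,276.95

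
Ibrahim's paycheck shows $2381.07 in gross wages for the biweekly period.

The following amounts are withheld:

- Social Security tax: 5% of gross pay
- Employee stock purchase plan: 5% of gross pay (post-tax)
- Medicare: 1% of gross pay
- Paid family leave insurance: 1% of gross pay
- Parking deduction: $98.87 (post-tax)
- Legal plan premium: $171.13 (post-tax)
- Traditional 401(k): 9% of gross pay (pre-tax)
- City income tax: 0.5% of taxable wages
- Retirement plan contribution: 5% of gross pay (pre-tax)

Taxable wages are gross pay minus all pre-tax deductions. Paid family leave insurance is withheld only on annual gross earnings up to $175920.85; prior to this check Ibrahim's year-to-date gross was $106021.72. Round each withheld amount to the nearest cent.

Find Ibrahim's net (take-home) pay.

$1481.76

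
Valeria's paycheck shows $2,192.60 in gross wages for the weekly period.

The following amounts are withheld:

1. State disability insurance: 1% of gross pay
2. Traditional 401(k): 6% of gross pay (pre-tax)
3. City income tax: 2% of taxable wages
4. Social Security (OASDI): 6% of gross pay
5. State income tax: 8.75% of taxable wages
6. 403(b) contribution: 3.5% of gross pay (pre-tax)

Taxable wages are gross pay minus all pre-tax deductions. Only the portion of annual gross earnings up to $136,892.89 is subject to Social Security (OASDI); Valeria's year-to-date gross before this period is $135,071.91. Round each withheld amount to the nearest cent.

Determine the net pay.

403(b) contribution: $2,192.60 × 0.035 = $76.74
Traditional 401(k): $2,192.60 × 0.06 = $131.56
Pre-tax total = $76.74 + $131.56 = $208.30
Taxable wages = $2,192.60 − $208.30 = $1,984.30
City income tax: $1,984.30 × 0.02 = $39.69
State income tax: $1,984.30 × 0.0875 = $173.63
Social Security (OASDI): only $136,892.89 − $135,071.91 = $1,820.98 of this check is subject → $1,820.98 × 0.06 = $109.26
State disability insurance: $2,192.60 × 0.01 = $21.93
Total deductions = $76.74 + $131.56 + $39.69 + $173.63 + $109.26 + $21.93 = $552.81
Net pay = $2,192.60 − $552.81 = $1,639.79

$1,639.79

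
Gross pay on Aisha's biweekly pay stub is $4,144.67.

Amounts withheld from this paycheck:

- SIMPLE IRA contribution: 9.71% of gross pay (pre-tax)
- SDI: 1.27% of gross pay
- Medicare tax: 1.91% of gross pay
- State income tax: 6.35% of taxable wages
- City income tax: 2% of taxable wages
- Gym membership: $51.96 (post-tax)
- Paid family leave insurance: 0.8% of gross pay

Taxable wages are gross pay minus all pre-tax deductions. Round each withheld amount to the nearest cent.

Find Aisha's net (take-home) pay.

$3,212.83

SIMPLE IRA contribution: $4,144.67 × 0.0971 = $402.45
Taxable wages = $4,144.67 − $402.45 = $3,742.22
State income tax: $3,742.22 × 0.0635 = $237.63
City income tax: $3,742.22 × 0.02 = $74.84
Paid family leave insurance: $4,144.67 × 0.008 = $33.16
SDI: $4,144.67 × 0.0127 = $52.64
Medicare tax: $4,144.67 × 0.0191 = $79.16
Gym membership: $51.96
Total deductions = $402.45 + $237.63 + $74.84 + $33.16 + $52.64 + $79.16 + $51.96 = $931.84
Net pay = $4,144.67 − $931.84 = $3,212.83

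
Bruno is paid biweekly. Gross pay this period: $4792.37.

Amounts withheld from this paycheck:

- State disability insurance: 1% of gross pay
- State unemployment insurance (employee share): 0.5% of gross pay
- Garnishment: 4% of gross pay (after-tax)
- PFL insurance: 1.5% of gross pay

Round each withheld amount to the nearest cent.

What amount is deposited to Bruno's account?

$4456.91

State unemployment insurance (employee share): $4792.37 × 0.005 = $23.96
State disability insurance: $4792.37 × 0.01 = $47.92
PFL insurance: $4792.37 × 0.015 = $71.89
Garnishment: $4792.37 × 0.04 = $191.69
Total deductions = $23.96 + $47.92 + $71.89 + $191.69 = $335.46
Net pay = $4792.37 − $335.46 = $4456.91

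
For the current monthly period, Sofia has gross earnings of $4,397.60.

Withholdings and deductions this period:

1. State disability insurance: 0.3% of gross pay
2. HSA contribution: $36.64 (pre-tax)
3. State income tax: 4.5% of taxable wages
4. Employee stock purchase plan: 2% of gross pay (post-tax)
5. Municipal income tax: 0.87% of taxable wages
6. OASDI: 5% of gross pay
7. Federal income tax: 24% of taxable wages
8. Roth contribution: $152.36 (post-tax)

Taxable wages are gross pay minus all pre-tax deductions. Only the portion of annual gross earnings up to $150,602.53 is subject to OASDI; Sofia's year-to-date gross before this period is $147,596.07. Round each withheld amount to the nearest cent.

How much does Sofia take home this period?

$2,676.33

HSA contribution: $36.64
Taxable wages = $4,397.60 − $36.64 = $4,360.96
State income tax: $4,360.96 × 0.045 = $196.24
Municipal income tax: $4,360.96 × 0.0087 = $37.94
Federal income tax: $4,360.96 × 0.24 = $1,046.63
OASDI: only $150,602.53 − $147,596.07 = $3,006.46 of this check is subject → $3,006.46 × 0.05 = $150.32
State disability insurance: $4,397.60 × 0.003 = $13.19
Roth contribution: $152.36
Employee stock purchase plan: $4,397.60 × 0.02 = $87.95
Total deductions = $36.64 + $196.24 + $37.94 + $1,046.63 + $150.32 + $13.19 + $152.36 + $87.95 = $1,721.27
Net pay = $4,397.60 − $1,721.27 = $2,676.33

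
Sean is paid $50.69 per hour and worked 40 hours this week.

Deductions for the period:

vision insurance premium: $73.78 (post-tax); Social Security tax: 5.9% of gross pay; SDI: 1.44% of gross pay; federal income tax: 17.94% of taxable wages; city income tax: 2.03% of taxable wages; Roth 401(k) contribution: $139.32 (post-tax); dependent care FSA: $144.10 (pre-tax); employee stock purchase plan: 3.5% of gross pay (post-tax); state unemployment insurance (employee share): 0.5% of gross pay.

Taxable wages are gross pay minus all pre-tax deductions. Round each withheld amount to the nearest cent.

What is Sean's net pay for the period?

Gross pay: 40 × $50.69 = $2027.60
Dependent care FSA: $144.10
Taxable wages = $2027.60 − $144.10 = $1883.50
City income tax: $1883.50 × 0.0203 = $38.24
Federal income tax: $1883.50 × 0.1794 = $337.90
Social Security tax: $2027.60 × 0.059 = $119.63
State unemployment insurance (employee share): $2027.60 × 0.005 = $10.14
SDI: $2027.60 × 0.0144 = $29.20
Vision insurance premium: $73.78
Employee stock purchase plan: $2027.60 × 0.035 = $70.97
Roth 401(k) contribution: $139.32
Total deductions = $144.10 + $38.24 + $337.90 + $119.63 + $10.14 + $29.20 + $73.78 + $70.97 + $139.32 = $963.28
Net pay = $2027.60 − $963.28 = $1064.32

$1064.32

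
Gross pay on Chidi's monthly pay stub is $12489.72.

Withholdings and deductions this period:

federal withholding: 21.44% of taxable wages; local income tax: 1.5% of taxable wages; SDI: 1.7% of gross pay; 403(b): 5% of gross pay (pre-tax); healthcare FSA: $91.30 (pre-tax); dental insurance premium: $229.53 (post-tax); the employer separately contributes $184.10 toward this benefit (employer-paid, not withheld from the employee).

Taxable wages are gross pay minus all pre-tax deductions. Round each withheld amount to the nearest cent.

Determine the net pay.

403(b): $12489.72 × 0.05 = $624.49
Healthcare FSA: $91.30
Pre-tax total = $624.49 + $91.30 = $715.79
Taxable wages = $12489.72 − $715.79 = $11773.93
Federal withholding: $11773.93 × 0.2144 = $2524.33
Local income tax: $11773.93 × 0.015 = $176.61
SDI: $12489.72 × 0.017 = $212.33
Dental insurance premium: $229.53
(Employer's $184.10 toward dental insurance premium is not withheld from the employee.)
Total deductions = $624.49 + $91.30 + $2524.33 + $176.61 + $212.33 + $229.53 = $3858.59
Net pay = $12489.72 − $3858.59 = $8631.13

$8631.13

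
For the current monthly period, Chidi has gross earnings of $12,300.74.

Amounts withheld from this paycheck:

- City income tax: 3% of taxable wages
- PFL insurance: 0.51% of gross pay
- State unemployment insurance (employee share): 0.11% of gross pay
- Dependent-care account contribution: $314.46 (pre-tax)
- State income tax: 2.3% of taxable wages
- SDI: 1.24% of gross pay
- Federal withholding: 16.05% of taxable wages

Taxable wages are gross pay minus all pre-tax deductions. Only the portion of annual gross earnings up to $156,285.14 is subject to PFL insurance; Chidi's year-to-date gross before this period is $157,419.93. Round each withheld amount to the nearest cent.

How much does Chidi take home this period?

$9,261.15

Dependent-care account contribution: $314.46
Taxable wages = $12,300.74 − $314.46 = $11,986.28
Federal withholding: $11,986.28 × 0.1605 = $1,923.80
State income tax: $11,986.28 × 0.023 = $275.68
City income tax: $11,986.28 × 0.03 = $359.59
State unemployment insurance (employee share): $12,300.74 × 0.0011 = $13.53
PFL insurance: annual cap $156,285.14 already reached (YTD $157,419.93), so $0.00
SDI: $12,300.74 × 0.0124 = $152.53
Total deductions = $314.46 + $1,923.80 + $275.68 + $359.59 + $13.53 + $0.00 + $152.53 = $3,039.59
Net pay = $12,300.74 − $3,039.59 = $9,261.15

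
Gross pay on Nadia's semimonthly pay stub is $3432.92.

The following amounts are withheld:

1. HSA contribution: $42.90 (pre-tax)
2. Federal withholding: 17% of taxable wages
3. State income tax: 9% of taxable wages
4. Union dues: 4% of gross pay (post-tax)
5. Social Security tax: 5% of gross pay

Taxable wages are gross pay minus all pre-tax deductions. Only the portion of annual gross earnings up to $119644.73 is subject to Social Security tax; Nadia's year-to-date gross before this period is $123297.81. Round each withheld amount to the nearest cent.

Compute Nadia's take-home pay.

$2371.30

HSA contribution: $42.90
Taxable wages = $3432.92 − $42.90 = $3390.02
Federal withholding: $3390.02 × 0.17 = $576.30
State income tax: $3390.02 × 0.09 = $305.10
Social Security tax: annual cap $119644.73 already reached (YTD $123297.81), so $0.00
Union dues: $3432.92 × 0.04 = $137.32
Total deductions = $42.90 + $576.30 + $305.10 + $0.00 + $137.32 = $1061.62
Net pay = $3432.92 − $1061.62 = $2371.30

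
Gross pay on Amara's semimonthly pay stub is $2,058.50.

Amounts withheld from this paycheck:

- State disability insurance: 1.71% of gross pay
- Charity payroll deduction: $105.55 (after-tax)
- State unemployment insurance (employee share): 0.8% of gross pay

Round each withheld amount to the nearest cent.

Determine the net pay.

$1,901.28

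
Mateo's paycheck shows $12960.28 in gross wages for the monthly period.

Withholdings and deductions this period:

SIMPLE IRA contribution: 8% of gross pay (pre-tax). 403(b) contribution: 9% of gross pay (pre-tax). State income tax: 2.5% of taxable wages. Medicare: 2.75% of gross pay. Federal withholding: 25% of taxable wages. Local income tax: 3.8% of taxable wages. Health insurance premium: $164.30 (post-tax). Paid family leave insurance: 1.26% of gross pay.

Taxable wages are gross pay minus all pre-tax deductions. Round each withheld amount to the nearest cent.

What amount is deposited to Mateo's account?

SIMPLE IRA contribution: $12960.28 × 0.08 = $1036.82
403(b) contribution: $12960.28 × 0.09 = $1166.43
Pre-tax total = $1036.82 + $1166.43 = $2203.25
Taxable wages = $12960.28 − $2203.25 = $10757.03
Federal withholding: $10757.03 × 0.25 = $2689.26
Local income tax: $10757.03 × 0.038 = $408.77
State income tax: $10757.03 × 0.025 = $268.93
Medicare: $12960.28 × 0.0275 = $356.41
Paid family leave insurance: $12960.28 × 0.0126 = $163.30
Health insurance premium: $164.30
Total deductions = $1036.82 + $1166.43 + $2689.26 + $408.77 + $268.93 + $356.41 + $163.30 + $164.30 = $6254.22
Net pay = $12960.28 − $6254.22 = $6706.06

$6706.06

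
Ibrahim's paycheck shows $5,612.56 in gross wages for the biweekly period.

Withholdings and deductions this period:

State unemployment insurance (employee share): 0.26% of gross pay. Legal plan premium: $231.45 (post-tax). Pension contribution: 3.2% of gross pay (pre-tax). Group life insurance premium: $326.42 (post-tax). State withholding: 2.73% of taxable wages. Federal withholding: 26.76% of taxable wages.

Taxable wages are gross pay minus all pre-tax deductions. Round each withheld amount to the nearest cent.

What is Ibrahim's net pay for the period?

Pension contribution: $5,612.56 × 0.032 = $179.60
Taxable wages = $5,612.56 − $179.60 = $5,432.96
State withholding: $5,432.96 × 0.0273 = $148.32
Federal withholding: $5,432.96 × 0.2676 = $1,453.86
State unemployment insurance (employee share): $5,612.56 × 0.0026 = $14.59
Legal plan premium: $231.45
Group life insurance premium: $326.42
Total deductions = $179.60 + $148.32 + $1,453.86 + $14.59 + $231.45 + $326.42 = $2,354.24
Net pay = $5,612.56 − $2,354.24 = $3,258.32

$3,258.32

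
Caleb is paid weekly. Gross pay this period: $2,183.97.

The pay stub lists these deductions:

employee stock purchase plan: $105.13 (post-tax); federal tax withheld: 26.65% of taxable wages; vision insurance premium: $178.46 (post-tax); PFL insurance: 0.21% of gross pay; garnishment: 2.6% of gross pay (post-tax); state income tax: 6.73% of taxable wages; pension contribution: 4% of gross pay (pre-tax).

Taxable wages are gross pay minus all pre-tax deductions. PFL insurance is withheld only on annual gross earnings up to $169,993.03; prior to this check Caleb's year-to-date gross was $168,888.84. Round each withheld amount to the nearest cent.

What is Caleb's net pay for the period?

$1,054.07

Pension contribution: $2,183.97 × 0.04 = $87.36
Taxable wages = $2,183.97 − $87.36 = $2,096.61
Federal tax withheld: $2,096.61 × 0.2665 = $558.75
State income tax: $2,096.61 × 0.0673 = $141.10
PFL insurance: only $169,993.03 − $168,888.84 = $1,104.19 of this check is subject → $1,104.19 × 0.0021 = $2.32
Employee stock purchase plan: $105.13
Garnishment: $2,183.97 × 0.026 = $56.78
Vision insurance premium: $178.46
Total deductions = $87.36 + $558.75 + $141.10 + $2.32 + $105.13 + $56.78 + $178.46 = $1,129.90
Net pay = $2,183.97 − $1,129.90 = $1,054.07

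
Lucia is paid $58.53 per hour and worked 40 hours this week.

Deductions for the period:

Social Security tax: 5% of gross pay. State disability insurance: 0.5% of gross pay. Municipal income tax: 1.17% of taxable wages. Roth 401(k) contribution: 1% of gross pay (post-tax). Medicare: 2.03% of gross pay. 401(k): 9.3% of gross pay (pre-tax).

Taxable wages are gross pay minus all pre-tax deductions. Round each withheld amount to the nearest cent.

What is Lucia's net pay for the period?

$1898.92

Gross pay: 40 × $58.53 = $2341.20
401(k): $2341.20 × 0.093 = $217.73
Taxable wages = $2341.20 − $217.73 = $2123.47
Municipal income tax: $2123.47 × 0.0117 = $24.84
Social Security tax: $2341.20 × 0.05 = $117.06
State disability insurance: $2341.20 × 0.005 = $11.71
Medicare: $2341.20 × 0.0203 = $47.53
Roth 401(k) contribution: $2341.20 × 0.01 = $23.41
Total deductions = $217.73 + $24.84 + $117.06 + $11.71 + $47.53 + $23.41 = $442.28
Net pay = $2341.20 − $442.28 = $1898.92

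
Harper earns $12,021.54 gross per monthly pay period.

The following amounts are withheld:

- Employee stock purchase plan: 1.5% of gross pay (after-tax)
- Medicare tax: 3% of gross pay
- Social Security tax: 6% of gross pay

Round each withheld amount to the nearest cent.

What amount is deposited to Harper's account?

Medicare tax: $12,021.54 × 0.03 = $360.65
Social Security tax: $12,021.54 × 0.06 = $721.29
Employee stock purchase plan: $12,021.54 × 0.015 = $180.32
Total deductions = $360.65 + $721.29 + $180.32 = $1,262.26
Net pay = $12,021.54 − $1,262.26 = $10,759.28

$10,759.28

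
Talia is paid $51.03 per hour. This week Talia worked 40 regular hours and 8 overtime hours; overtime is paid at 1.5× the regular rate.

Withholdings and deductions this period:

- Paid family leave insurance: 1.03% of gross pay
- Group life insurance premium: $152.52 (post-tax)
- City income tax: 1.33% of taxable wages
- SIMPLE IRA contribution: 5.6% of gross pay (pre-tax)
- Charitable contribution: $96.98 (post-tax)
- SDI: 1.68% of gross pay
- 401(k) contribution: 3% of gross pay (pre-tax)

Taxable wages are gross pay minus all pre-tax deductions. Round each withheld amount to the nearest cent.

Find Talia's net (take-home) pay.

$2,071.68

Regular pay: 40 × $51.03 = $2,041.20
Overtime pay: 8 × $51.03 × 1.5 = $612.36
Gross pay = $2,041.20 + $612.36 = $2,653.56
401(k) contribution: $2,653.56 × 0.03 = $79.61
SIMPLE IRA contribution: $2,653.56 × 0.056 = $148.60
Pre-tax total = $79.61 + $148.60 = $228.21
Taxable wages = $2,653.56 − $228.21 = $2,425.35
City income tax: $2,425.35 × 0.0133 = $32.26
SDI: $2,653.56 × 0.0168 = $44.58
Paid family leave insurance: $2,653.56 × 0.0103 = $27.33
Group life insurance premium: $152.52
Charitable contribution: $96.98
Total deductions = $79.61 + $148.60 + $32.26 + $44.58 + $27.33 + $152.52 + $96.98 = $581.88
Net pay = $2,653.56 − $581.88 = $2,071.68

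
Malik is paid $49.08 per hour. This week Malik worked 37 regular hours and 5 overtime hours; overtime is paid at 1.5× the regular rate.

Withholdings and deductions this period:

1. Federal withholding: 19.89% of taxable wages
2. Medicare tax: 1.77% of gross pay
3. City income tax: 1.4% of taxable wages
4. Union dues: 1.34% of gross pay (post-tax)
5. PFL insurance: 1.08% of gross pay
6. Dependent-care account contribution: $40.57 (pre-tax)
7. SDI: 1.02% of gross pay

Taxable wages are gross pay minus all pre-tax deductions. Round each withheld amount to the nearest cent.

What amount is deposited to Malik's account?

Regular pay: 37 × $49.08 = $1815.96
Overtime pay: 5 × $49.08 × 1.5 = $368.10
Gross pay = $1815.96 + $368.10 = $2184.06
Dependent-care account contribution: $40.57
Taxable wages = $2184.06 − $40.57 = $2143.49
Federal withholding: $2143.49 × 0.1989 = $426.34
City income tax: $2143.49 × 0.014 = $30.01
SDI: $2184.06 × 0.0102 = $22.28
PFL insurance: $2184.06 × 0.0108 = $23.59
Medicare tax: $2184.06 × 0.0177 = $38.66
Union dues: $2184.06 × 0.0134 = $29.27
Total deductions = $40.57 + $426.34 + $30.01 + $22.28 + $23.59 + $38.66 + $29.27 = $610.72
Net pay = $2184.06 − $610.72 = $1573.34

$1573.34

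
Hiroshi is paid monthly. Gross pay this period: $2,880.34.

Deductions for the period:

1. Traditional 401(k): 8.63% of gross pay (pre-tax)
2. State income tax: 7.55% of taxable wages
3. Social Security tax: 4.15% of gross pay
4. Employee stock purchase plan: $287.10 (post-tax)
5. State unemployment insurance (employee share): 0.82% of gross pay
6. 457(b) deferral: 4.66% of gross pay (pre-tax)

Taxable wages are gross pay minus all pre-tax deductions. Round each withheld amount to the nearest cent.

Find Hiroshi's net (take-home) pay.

Traditional 401(k): $2,880.34 × 0.0863 = $248.57
457(b) deferral: $2,880.34 × 0.0466 = $134.22
Pre-tax total = $248.57 + $134.22 = $382.79
Taxable wages = $2,880.34 − $382.79 = $2,497.55
State income tax: $2,497.55 × 0.0755 = $188.57
State unemployment insurance (employee share): $2,880.34 × 0.0082 = $23.62
Social Security tax: $2,880.34 × 0.0415 = $119.53
Employee stock purchase plan: $287.10
Total deductions = $248.57 + $134.22 + $188.57 + $23.62 + $119.53 + $287.10 = $1,001.61
Net pay = $2,880.34 − $1,001.61 = $1,878.73

$1,878.73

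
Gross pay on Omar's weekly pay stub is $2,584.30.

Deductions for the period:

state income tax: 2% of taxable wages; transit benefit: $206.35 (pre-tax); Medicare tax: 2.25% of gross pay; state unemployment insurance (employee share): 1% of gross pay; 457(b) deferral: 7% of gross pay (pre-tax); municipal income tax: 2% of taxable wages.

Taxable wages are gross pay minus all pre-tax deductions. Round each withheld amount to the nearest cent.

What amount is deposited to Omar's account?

Transit benefit: $206.35
457(b) deferral: $2,584.30 × 0.07 = $180.90
Pre-tax total = $206.35 + $180.90 = $387.25
Taxable wages = $2,584.30 − $387.25 = $2,197.05
State income tax: $2,197.05 × 0.02 = $43.94
Municipal income tax: $2,197.05 × 0.02 = $43.94
State unemployment insurance (employee share): $2,584.30 × 0.01 = $25.84
Medicare tax: $2,584.30 × 0.0225 = $58.15
Total deductions = $206.35 + $180.90 + $43.94 + $43.94 + $25.84 + $58.15 = $559.12
Net pay = $2,584.30 − $559.12 = $2,025.18

$2,025.18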